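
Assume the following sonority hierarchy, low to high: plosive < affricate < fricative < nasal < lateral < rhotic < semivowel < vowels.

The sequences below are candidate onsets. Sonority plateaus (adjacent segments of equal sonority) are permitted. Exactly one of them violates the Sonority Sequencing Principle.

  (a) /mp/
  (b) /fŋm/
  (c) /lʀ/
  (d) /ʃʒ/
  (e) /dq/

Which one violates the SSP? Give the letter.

(a) /mp/: profile 4-1 — violates.
(b) /fŋm/: profile 3-4-4 — obeys.
(c) /lʀ/: profile 5-6 — obeys.
(d) /ʃʒ/: profile 3-3 — obeys.
(e) /dq/: profile 1-1 — obeys.

a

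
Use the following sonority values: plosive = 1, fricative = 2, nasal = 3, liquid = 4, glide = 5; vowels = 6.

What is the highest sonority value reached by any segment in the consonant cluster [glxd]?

/g/ is a plosive (sonority 1).
/l/ is a liquid (sonority 4).
/x/ is a fricative (sonority 2).
/d/ is a plosive (sonority 1).
The maximum is 4.

4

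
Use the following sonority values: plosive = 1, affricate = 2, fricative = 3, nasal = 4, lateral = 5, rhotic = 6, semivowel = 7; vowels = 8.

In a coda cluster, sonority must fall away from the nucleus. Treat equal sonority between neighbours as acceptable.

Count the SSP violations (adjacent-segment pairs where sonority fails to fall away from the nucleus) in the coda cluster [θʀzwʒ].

2

/θ/ — fricative, sonority 3.
/ʀ/ — rhotic, sonority 6.
/z/ — fricative, sonority 3.
/w/ — semivowel, sonority 7.
/ʒ/ — fricative, sonority 3.
/θ/→/ʀ/: 3→6 (does not fall) — violation.
/ʀ/→/z/: 6→3 (falls) — ok.
/z/→/w/: 3→7 (does not fall) — violation.
/w/→/ʒ/: 7→3 (falls) — ok.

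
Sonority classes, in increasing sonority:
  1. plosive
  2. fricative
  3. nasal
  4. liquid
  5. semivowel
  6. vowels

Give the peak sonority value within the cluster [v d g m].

3

/v/ is a fricative (sonority 2).
/d/ is a plosive (sonority 1).
/g/ is a plosive (sonority 1).
/m/ is a nasal (sonority 3).
The maximum is 3.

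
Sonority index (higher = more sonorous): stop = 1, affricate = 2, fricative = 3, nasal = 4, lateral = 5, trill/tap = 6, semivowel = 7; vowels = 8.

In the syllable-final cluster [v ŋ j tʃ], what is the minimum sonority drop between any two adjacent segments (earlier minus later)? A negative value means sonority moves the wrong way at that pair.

/v/ is a fricative (sonority 3).
/ŋ/ is a nasal (sonority 4).
/j/ is a semivowel (sonority 7).
/tʃ/ is an affricate (sonority 2).
/v/→/ŋ/: change -1.
/ŋ/→/j/: change -3.
/j/→/tʃ/: change +5.
Minimum = -3.

-3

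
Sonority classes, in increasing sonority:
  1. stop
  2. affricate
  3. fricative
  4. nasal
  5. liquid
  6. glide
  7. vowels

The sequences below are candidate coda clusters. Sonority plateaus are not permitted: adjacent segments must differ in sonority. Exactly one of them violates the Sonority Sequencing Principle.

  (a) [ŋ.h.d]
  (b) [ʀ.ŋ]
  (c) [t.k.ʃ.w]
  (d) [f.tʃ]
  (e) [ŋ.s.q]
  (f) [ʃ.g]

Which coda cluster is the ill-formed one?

c

(a) sonority 4-3-1: well-formed.
(b) sonority 5-4: well-formed.
(c) sonority 1-1-3-6: ill-formed.
(d) sonority 3-2: well-formed.
(e) sonority 4-3-1: well-formed.
(f) sonority 3-1: well-formed.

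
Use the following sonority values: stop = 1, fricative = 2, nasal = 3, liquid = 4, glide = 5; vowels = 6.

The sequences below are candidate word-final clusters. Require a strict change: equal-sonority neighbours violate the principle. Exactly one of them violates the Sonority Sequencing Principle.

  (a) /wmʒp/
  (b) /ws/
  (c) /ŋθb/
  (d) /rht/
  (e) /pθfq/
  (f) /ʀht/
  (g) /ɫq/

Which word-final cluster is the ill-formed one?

e

(a) 5-3-2-1 → obeys
(b) 5-2 → obeys
(c) 3-2-1 → obeys
(d) 4-2-1 → obeys
(e) 1-2-2-1 → violates
(f) 4-2-1 → obeys
(g) 4-1 → obeys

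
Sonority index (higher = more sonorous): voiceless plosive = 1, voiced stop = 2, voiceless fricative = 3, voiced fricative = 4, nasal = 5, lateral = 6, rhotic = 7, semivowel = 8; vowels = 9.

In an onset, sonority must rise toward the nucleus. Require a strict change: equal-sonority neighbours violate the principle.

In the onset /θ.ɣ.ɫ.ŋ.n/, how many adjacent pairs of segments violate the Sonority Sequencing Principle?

/θ/ — voiceless fricative, sonority 3.
/ɣ/ — voiced fricative, sonority 4.
/ɫ/ — lateral, sonority 6.
/ŋ/ — nasal, sonority 5.
/n/ — nasal, sonority 5.
/θ/→/ɣ/: 3→4 (rises) — ok.
/ɣ/→/ɫ/: 4→6 (rises) — ok.
/ɫ/→/ŋ/: 6→5 (does not rise) — violation.
/ŋ/→/n/: 5→5 (plateau) — violation.

2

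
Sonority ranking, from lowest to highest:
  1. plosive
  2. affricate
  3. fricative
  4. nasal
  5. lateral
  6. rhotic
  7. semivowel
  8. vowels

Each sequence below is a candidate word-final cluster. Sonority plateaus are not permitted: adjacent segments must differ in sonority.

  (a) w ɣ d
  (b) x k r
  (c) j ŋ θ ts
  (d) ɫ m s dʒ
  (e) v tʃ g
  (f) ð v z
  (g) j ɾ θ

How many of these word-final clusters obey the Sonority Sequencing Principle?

5

(a) 7-3-1 → obeys
(b) 3-1-6 → violates
(c) 7-4-3-2 → obeys
(d) 5-4-3-2 → obeys
(e) 3-2-1 → obeys
(f) 3-3-3 → violates
(g) 7-6-3 → obeys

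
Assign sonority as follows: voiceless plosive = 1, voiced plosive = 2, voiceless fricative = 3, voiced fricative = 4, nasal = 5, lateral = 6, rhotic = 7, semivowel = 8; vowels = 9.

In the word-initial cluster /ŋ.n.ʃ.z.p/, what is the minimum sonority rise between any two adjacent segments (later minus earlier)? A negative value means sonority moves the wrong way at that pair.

/ŋ/ is a nasal (sonority 5).
/n/ is a nasal (sonority 5).
/ʃ/ is a voiceless fricative (sonority 3).
/z/ is a voiced fricative (sonority 4).
/p/ is a voiceless plosive (sonority 1).
/ŋ/→/n/: change +0.
/n/→/ʃ/: change -2.
/ʃ/→/z/: change +1.
/z/→/p/: change -3.
Minimum = -3.

-3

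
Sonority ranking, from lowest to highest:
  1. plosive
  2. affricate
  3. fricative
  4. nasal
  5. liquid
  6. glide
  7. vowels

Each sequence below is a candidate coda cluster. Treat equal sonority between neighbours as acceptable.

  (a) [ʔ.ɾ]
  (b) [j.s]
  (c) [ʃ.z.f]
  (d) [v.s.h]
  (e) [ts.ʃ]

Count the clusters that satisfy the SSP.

(a) [ʔ.ɾ]: profile 1-5 — violates.
(b) [j.s]: profile 6-3 — obeys.
(c) [ʃ.z.f]: profile 3-3-3 — obeys.
(d) [v.s.h]: profile 3-3-3 — obeys.
(e) [ts.ʃ]: profile 2-3 — violates.

3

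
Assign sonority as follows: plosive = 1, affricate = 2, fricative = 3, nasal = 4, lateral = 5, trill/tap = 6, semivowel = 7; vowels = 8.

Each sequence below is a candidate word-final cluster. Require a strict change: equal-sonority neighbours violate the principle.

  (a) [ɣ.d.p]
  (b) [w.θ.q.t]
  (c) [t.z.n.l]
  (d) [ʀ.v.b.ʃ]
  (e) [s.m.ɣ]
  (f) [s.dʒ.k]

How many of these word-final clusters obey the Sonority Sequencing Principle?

(a) [ɣ.d.p]: profile 3-1-1 — violates.
(b) [w.θ.q.t]: profile 7-3-1-1 — violates.
(c) [t.z.n.l]: profile 1-3-4-5 — violates.
(d) [ʀ.v.b.ʃ]: profile 6-3-1-3 — violates.
(e) [s.m.ɣ]: profile 3-4-3 — violates.
(f) [s.dʒ.k]: profile 3-2-1 — obeys.

1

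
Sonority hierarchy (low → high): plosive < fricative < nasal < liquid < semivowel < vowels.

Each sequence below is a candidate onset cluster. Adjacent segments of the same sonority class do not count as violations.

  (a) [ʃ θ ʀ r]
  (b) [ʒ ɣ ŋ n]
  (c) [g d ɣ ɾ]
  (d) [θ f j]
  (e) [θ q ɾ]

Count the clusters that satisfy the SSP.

4

(a) 2-2-4-4 → obeys
(b) 2-2-3-3 → obeys
(c) 1-1-2-4 → obeys
(d) 2-2-5 → obeys
(e) 2-1-4 → violates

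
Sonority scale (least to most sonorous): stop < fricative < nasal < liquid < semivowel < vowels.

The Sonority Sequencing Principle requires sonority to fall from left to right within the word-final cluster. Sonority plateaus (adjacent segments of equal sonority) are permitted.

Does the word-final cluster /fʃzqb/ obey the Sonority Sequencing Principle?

/f/ is a fricative (sonority 2).
/ʃ/ is a fricative (sonority 2).
/z/ is a fricative (sonority 2).
/q/ is a stop (sonority 1).
/b/ is a stop (sonority 1).
The profile 2-2-2-1-1 is non-increasing (plateaus allowed), so the word-final cluster satisfies the SSP.

yes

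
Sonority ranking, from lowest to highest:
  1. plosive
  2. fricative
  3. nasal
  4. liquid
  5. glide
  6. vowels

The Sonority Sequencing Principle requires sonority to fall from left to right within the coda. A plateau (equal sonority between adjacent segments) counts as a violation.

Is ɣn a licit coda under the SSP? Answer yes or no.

no

/ɣ/ is a fricative (sonority 2).
/n/ is a nasal (sonority 3).
The profile is 2-3. Between /ɣ/ (2) and /n/ (3) sonority does not fall, so the cluster violates the SSP.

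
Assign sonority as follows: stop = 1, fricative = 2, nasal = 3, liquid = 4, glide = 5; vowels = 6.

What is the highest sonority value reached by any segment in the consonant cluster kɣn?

/k/: stop = 1.
/ɣ/: fricative = 2.
/n/: nasal = 3.
The maximum is 3.

3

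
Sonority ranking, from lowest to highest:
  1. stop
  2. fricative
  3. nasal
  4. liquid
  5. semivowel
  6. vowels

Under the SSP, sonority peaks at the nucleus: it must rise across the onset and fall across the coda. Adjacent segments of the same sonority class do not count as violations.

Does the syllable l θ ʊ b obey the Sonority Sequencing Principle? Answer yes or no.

no

Onset: /l/ is a liquid (sonority 4), /θ/ is a fricative (sonority 2); then the nucleus /ʊ/ (sonority 6).
Onset profile 4-2-6 — does not rise throughout.
Coda: /b/ is a stop (sonority 1).
Coda profile 6-1 — falls from the nucleus.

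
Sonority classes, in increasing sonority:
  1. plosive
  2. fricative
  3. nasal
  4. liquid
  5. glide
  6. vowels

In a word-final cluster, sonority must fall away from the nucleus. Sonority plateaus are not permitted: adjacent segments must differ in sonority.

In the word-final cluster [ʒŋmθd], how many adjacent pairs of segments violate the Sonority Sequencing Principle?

/ʒ/ — fricative, sonority 2.
/ŋ/ — nasal, sonority 3.
/m/ — nasal, sonority 3.
/θ/ — fricative, sonority 2.
/d/ — plosive, sonority 1.
/ʒ/→/ŋ/: 2→3 (does not fall) — violation.
/ŋ/→/m/: 3→3 (plateau) — violation.
/m/→/θ/: 3→2 (falls) — ok.
/θ/→/d/: 2→1 (falls) — ok.

2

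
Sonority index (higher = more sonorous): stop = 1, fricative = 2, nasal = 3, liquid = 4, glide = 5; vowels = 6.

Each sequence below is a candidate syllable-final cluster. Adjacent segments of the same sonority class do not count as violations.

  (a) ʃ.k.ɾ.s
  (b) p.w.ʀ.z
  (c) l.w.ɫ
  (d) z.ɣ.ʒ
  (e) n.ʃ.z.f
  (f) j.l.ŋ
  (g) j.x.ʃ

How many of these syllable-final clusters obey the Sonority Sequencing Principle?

4

(a) ʃ.k.ɾ.s: profile 2-1-4-2 — violates.
(b) p.w.ʀ.z: profile 1-5-4-2 — violates.
(c) l.w.ɫ: profile 4-5-4 — violates.
(d) z.ɣ.ʒ: profile 2-2-2 — obeys.
(e) n.ʃ.z.f: profile 3-2-2-2 — obeys.
(f) j.l.ŋ: profile 5-4-3 — obeys.
(g) j.x.ʃ: profile 5-2-2 — obeys.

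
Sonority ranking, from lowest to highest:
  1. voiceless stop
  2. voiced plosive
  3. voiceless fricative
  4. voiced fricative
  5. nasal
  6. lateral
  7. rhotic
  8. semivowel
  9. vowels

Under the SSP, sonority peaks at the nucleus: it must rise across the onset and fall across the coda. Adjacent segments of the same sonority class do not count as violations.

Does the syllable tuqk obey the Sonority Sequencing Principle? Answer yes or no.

yes

Onset: /t/ is a voiceless stop (sonority 1); then the nucleus /u/ (sonority 9).
Onset profile 1-9 — rises to the nucleus.
Coda: /q/ is a voiceless stop (sonority 1), /k/ is a voiceless stop (sonority 1).
Coda profile 9-1-1 — falls from the nucleus.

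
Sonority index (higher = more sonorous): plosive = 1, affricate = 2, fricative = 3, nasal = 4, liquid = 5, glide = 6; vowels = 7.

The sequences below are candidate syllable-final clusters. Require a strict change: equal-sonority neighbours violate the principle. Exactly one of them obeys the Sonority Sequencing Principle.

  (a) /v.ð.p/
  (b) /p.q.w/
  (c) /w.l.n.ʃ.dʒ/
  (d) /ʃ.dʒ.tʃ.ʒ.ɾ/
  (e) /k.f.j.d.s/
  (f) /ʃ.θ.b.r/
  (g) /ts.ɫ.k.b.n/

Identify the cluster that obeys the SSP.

c

(a) /v.ð.p/: profile 3-3-1 — violates.
(b) /p.q.w/: profile 1-1-6 — violates.
(c) /w.l.n.ʃ.dʒ/: profile 6-5-4-3-2 — obeys.
(d) /ʃ.dʒ.tʃ.ʒ.ɾ/: profile 3-2-2-3-5 — violates.
(e) /k.f.j.d.s/: profile 1-3-6-1-3 — violates.
(f) /ʃ.θ.b.r/: profile 3-3-1-5 — violates.
(g) /ts.ɫ.k.b.n/: profile 2-5-1-1-4 — violates.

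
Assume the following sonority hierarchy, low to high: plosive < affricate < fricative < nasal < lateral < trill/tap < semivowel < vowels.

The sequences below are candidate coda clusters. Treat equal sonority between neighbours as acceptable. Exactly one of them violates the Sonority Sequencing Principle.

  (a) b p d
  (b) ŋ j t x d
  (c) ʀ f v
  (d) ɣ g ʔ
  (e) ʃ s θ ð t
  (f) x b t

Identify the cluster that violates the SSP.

(a) sonority 1-1-1: well-formed.
(b) sonority 4-7-1-3-1: ill-formed.
(c) sonority 6-3-3: well-formed.
(d) sonority 3-1-1: well-formed.
(e) sonority 3-3-3-3-1: well-formed.
(f) sonority 3-1-1: well-formed.

b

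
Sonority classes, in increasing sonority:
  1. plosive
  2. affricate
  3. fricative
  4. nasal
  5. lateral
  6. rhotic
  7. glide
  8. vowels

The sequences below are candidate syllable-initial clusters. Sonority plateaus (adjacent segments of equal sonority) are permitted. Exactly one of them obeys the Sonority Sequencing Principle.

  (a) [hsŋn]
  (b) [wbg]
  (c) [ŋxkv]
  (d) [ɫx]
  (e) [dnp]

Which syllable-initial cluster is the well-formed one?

(a) 3-3-4-4 → obeys
(b) 7-1-1 → violates
(c) 4-3-1-3 → violates
(d) 5-3 → violates
(e) 1-4-1 → violates

a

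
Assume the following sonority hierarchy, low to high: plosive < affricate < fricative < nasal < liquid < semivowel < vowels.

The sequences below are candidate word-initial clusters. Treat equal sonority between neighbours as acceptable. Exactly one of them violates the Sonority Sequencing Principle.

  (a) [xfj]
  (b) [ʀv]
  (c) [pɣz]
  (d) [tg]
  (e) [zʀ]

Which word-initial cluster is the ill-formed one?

(a) 3-3-6 → obeys
(b) 5-3 → violates
(c) 1-3-3 → obeys
(d) 1-1 → obeys
(e) 3-5 → obeys

b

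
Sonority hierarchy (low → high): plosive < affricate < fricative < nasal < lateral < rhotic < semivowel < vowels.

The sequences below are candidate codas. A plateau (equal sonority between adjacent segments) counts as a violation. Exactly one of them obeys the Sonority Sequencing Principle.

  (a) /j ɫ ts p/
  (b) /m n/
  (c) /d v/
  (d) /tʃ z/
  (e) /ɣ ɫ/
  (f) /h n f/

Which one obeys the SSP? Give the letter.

a

(a) sonority 7-5-2-1: well-formed.
(b) sonority 4-4: ill-formed.
(c) sonority 1-3: ill-formed.
(d) sonority 2-3: ill-formed.
(e) sonority 3-5: ill-formed.
(f) sonority 3-4-3: ill-formed.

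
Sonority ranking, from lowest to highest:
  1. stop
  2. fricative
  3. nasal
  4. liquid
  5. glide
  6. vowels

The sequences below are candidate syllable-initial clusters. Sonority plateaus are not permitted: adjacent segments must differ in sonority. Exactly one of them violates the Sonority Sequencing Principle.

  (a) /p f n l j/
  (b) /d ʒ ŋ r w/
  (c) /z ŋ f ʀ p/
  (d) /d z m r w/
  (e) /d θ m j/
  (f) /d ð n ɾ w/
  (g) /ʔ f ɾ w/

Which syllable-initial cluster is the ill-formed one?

(a) 1-2-3-4-5 → obeys
(b) 1-2-3-4-5 → obeys
(c) 2-3-2-4-1 → violates
(d) 1-2-3-4-5 → obeys
(e) 1-2-3-5 → obeys
(f) 1-2-3-4-5 → obeys
(g) 1-2-4-5 → obeys

c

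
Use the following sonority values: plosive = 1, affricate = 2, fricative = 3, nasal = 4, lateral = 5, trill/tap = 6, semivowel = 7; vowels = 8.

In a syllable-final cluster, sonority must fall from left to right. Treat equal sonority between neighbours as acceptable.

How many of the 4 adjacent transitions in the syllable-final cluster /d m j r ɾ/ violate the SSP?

/d/ is a plosive (sonority 1).
/m/ is a nasal (sonority 4).
/j/ is a semivowel (sonority 7).
/r/ is a trill/tap (sonority 6).
/ɾ/ is a trill/tap (sonority 6).
/d/→/m/: 1→4 (does not fall) — violation.
/m/→/j/: 4→7 (does not fall) — violation.
/j/→/r/: 7→6 (falls) — ok.
/r/→/ɾ/: 6→6 (plateau, allowed) — ok.

2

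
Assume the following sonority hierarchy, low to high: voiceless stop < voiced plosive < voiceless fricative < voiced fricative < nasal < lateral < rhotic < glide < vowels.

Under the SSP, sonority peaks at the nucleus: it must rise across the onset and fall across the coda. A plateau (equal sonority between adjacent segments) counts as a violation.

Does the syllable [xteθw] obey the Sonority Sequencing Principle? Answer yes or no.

no

Onset: /x/ is a voiceless fricative (sonority 3), /t/ is a voiceless stop (sonority 1); then the nucleus /e/ (sonority 9).
Onset profile 3-1-9 — does not strictly rise throughout.
Coda: /θ/ is a voiceless fricative (sonority 3), /w/ is a glide (sonority 8).
Coda profile 9-3-8 — does not strictly fall throughout.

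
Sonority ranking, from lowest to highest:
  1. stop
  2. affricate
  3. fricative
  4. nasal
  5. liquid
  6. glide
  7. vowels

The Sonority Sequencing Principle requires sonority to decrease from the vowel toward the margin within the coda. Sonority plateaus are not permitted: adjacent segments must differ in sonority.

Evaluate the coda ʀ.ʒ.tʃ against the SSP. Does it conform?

yes

/ʀ/ — liquid, sonority 5.
/ʒ/ — fricative, sonority 3.
/tʃ/ — affricate, sonority 2.
The profile 5-3-2 strictly falls, so the coda satisfies the SSP.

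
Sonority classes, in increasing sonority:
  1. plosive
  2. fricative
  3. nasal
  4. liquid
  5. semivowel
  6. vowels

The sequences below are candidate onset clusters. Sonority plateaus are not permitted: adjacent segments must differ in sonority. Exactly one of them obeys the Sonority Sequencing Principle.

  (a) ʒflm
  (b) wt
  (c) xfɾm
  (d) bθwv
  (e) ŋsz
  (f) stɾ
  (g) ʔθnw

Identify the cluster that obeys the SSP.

g

(a) 2-2-4-3 → violates
(b) 5-1 → violates
(c) 2-2-4-3 → violates
(d) 1-2-5-2 → violates
(e) 3-2-2 → violates
(f) 2-1-4 → violates
(g) 1-2-3-5 → obeys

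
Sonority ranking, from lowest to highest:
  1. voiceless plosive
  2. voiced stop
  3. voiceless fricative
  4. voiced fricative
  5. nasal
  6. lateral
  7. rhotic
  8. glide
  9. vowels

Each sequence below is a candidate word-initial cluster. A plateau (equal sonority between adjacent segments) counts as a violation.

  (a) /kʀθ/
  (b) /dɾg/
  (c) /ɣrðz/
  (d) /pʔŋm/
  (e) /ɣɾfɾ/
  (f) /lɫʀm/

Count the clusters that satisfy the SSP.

(a) 1-7-3 → violates
(b) 2-7-2 → violates
(c) 4-7-4-4 → violates
(d) 1-1-5-5 → violates
(e) 4-7-3-7 → violates
(f) 6-6-7-5 → violates

0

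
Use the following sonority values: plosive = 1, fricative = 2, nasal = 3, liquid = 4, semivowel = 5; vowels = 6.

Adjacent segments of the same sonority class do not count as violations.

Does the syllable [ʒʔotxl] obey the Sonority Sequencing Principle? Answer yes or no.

Onset: /ʒ/ is a fricative (sonority 2), /ʔ/ is a plosive (sonority 1); then the nucleus /o/ (sonority 6).
Onset profile 2-1-6 — does not rise throughout.
Coda: /t/ is a plosive (sonority 1), /x/ is a fricative (sonority 2), /l/ is a liquid (sonority 4).
Coda profile 6-1-2-4 — does not fall throughout.

no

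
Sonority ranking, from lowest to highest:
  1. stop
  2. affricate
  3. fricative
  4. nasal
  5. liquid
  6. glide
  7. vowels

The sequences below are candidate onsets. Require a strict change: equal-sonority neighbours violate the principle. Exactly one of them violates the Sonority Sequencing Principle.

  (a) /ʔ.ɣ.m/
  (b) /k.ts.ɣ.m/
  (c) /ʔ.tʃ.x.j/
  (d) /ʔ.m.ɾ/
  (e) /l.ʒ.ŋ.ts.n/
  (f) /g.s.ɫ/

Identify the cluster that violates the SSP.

(a) sonority 1-3-4: well-formed.
(b) sonority 1-2-3-4: well-formed.
(c) sonority 1-2-3-6: well-formed.
(d) sonority 1-4-5: well-formed.
(e) sonority 5-3-4-2-4: ill-formed.
(f) sonority 1-3-5: well-formed.

e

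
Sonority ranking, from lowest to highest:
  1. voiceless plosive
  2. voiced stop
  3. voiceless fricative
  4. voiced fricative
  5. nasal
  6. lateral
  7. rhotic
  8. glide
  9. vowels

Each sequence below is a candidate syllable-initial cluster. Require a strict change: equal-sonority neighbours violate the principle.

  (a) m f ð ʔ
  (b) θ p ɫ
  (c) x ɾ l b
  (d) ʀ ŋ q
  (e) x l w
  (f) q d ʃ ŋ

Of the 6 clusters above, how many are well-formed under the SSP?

2

(a) sonority 5-3-4-1: ill-formed.
(b) sonority 3-1-6: ill-formed.
(c) sonority 3-7-6-2: ill-formed.
(d) sonority 7-5-1: ill-formed.
(e) sonority 3-6-8: well-formed.
(f) sonority 1-2-3-5: well-formed.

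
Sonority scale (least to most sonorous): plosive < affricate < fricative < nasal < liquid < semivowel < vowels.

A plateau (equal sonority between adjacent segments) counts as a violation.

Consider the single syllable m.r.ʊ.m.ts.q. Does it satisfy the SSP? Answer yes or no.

Onset: /m/ is a nasal (sonority 4), /r/ is a liquid (sonority 5); then the nucleus /ʊ/ (sonority 7).
Onset profile 4-5-7 — rises to the nucleus.
Coda: /m/ is a nasal (sonority 4), /ts/ is an affricate (sonority 2), /q/ is a plosive (sonority 1).
Coda profile 7-4-2-1 — falls from the nucleus.

yes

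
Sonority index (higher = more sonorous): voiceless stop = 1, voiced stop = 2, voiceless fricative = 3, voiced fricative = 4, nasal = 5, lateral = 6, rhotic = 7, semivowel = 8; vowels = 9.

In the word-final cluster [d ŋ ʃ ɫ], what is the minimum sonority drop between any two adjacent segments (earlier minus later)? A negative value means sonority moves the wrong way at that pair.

-3

/d/: voiced stop = 2.
/ŋ/: nasal = 5.
/ʃ/: voiceless fricative = 3.
/ɫ/: lateral = 6.
/d/→/ŋ/: change -3.
/ŋ/→/ʃ/: change +2.
/ʃ/→/ɫ/: change -3.
Minimum = -3.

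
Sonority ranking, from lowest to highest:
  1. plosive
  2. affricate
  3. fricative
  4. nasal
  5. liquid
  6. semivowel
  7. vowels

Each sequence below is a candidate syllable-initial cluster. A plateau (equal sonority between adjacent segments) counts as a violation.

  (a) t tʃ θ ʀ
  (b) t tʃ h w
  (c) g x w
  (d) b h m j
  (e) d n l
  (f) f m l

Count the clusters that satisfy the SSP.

6

(a) sonority 1-2-3-5: well-formed.
(b) sonority 1-2-3-6: well-formed.
(c) sonority 1-3-6: well-formed.
(d) sonority 1-3-4-6: well-formed.
(e) sonority 1-4-5: well-formed.
(f) sonority 3-4-5: well-formed.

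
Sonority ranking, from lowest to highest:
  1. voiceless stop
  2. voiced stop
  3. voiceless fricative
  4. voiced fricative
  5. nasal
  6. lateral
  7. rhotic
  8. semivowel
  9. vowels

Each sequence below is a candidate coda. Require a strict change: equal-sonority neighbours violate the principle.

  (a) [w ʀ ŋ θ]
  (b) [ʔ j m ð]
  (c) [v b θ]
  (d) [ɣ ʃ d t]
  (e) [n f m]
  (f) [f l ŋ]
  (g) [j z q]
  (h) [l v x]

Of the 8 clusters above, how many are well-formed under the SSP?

(a) sonority 8-7-5-3: well-formed.
(b) sonority 1-8-5-4: ill-formed.
(c) sonority 4-2-3: ill-formed.
(d) sonority 4-3-2-1: well-formed.
(e) sonority 5-3-5: ill-formed.
(f) sonority 3-6-5: ill-formed.
(g) sonority 8-4-1: well-formed.
(h) sonority 6-4-3: well-formed.

4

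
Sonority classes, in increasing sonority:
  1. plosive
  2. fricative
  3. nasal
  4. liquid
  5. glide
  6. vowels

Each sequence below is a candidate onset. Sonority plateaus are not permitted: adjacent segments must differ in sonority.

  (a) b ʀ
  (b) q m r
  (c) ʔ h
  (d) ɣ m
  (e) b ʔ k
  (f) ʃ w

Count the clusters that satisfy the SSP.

(a) b ʀ: profile 1-4 — obeys.
(b) q m r: profile 1-3-4 — obeys.
(c) ʔ h: profile 1-2 — obeys.
(d) ɣ m: profile 2-3 — obeys.
(e) b ʔ k: profile 1-1-1 — violates.
(f) ʃ w: profile 2-5 — obeys.

5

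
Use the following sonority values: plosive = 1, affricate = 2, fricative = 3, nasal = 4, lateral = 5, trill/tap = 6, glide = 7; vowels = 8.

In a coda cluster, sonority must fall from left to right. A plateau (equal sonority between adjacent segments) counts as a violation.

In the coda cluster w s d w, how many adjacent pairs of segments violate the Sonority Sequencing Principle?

/w/ is a glide (sonority 7).
/s/ is a fricative (sonority 3).
/d/ is a plosive (sonority 1).
/w/ is a glide (sonority 7).
/w/→/s/: 7→3 (falls) — ok.
/s/→/d/: 3→1 (falls) — ok.
/d/→/w/: 1→7 (does not fall) — violation.

1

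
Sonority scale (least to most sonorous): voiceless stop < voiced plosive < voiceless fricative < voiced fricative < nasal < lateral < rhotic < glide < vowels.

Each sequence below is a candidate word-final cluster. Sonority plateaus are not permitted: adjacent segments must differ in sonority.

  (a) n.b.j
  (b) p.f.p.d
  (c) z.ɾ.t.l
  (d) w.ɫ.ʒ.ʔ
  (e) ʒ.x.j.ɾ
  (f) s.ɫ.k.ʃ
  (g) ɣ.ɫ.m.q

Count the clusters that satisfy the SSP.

1

(a) n.b.j: profile 5-2-8 — violates.
(b) p.f.p.d: profile 1-3-1-2 — violates.
(c) z.ɾ.t.l: profile 4-7-1-6 — violates.
(d) w.ɫ.ʒ.ʔ: profile 8-6-4-1 — obeys.
(e) ʒ.x.j.ɾ: profile 4-3-8-7 — violates.
(f) s.ɫ.k.ʃ: profile 3-6-1-3 — violates.
(g) ɣ.ɫ.m.q: profile 4-6-5-1 — violates.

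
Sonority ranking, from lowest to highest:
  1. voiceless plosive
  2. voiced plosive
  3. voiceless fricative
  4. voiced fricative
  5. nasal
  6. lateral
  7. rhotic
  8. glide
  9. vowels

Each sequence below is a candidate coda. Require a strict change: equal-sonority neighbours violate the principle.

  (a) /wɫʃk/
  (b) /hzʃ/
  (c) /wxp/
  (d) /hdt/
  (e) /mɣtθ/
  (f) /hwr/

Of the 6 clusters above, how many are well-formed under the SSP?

3

(a) 8-6-3-1 → obeys
(b) 3-4-3 → violates
(c) 8-3-1 → obeys
(d) 3-2-1 → obeys
(e) 5-4-1-3 → violates
(f) 3-8-7 → violates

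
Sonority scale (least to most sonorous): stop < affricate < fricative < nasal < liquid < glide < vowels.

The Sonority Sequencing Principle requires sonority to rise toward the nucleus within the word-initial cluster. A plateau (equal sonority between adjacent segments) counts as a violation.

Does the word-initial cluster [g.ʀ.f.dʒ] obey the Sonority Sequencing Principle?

/g/ — stop, sonority 1.
/ʀ/ — liquid, sonority 5.
/f/ — fricative, sonority 3.
/dʒ/ — affricate, sonority 2.
The profile is 1-5-3-2. Between /ʀ/ (5) and /f/ (3) sonority does not rise, so the cluster violates the SSP.

no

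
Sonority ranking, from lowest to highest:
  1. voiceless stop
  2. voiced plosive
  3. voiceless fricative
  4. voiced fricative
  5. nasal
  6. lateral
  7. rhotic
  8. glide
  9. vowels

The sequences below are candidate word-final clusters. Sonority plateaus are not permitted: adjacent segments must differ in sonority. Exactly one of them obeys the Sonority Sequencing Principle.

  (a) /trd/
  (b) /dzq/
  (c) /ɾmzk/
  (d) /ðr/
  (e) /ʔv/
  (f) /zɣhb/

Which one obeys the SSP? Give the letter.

(a) sonority 1-7-2: ill-formed.
(b) sonority 2-4-1: ill-formed.
(c) sonority 7-5-4-1: well-formed.
(d) sonority 4-7: ill-formed.
(e) sonority 1-4: ill-formed.
(f) sonority 4-4-3-2: ill-formed.

c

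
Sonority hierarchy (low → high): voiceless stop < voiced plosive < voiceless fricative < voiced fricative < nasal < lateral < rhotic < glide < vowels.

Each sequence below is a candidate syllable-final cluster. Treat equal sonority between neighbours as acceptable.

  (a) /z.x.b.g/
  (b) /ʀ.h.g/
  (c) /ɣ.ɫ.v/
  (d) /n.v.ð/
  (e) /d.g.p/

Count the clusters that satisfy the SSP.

4

(a) sonority 4-3-2-2: well-formed.
(b) sonority 7-3-2: well-formed.
(c) sonority 4-6-4: ill-formed.
(d) sonority 5-4-4: well-formed.
(e) sonority 2-2-1: well-formed.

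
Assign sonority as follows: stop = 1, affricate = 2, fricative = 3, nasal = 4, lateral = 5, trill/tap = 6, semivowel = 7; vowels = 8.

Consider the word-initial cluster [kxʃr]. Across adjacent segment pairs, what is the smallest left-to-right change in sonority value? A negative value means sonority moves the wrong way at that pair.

0

/k/ is a stop (sonority 1).
/x/ is a fricative (sonority 3).
/ʃ/ is a fricative (sonority 3).
/r/ is a trill/tap (sonority 6).
/k/→/x/: change +2.
/x/→/ʃ/: change +0.
/ʃ/→/r/: change +3.
Minimum = 0.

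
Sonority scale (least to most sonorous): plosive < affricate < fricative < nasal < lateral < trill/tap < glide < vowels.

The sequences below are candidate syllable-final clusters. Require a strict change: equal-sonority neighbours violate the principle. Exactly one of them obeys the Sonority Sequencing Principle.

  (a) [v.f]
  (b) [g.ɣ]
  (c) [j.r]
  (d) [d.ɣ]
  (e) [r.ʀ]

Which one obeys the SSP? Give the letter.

c

(a) 3-3 → violates
(b) 1-3 → violates
(c) 7-6 → obeys
(d) 1-3 → violates
(e) 6-6 → violates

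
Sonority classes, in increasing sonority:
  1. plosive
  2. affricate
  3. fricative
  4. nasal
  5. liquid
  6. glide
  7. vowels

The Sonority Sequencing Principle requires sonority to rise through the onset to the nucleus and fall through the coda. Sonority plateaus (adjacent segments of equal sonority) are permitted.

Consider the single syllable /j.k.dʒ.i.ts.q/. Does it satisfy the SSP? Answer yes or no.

no

Onset: /j/ is a glide (sonority 6), /k/ is a plosive (sonority 1), /dʒ/ is an affricate (sonority 2); then the nucleus /i/ (sonority 7).
Onset profile 6-1-2-7 — does not rise throughout.
Coda: /ts/ is an affricate (sonority 2), /q/ is a plosive (sonority 1).
Coda profile 7-2-1 — falls from the nucleus.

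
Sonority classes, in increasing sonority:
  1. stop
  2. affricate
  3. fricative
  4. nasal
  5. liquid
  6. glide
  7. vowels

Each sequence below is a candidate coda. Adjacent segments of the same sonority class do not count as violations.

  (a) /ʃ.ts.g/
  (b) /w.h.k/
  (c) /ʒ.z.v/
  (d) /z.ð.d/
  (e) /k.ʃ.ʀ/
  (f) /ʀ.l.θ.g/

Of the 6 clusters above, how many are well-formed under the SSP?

(a) sonority 3-2-1: well-formed.
(b) sonority 6-3-1: well-formed.
(c) sonority 3-3-3: well-formed.
(d) sonority 3-3-1: well-formed.
(e) sonority 1-3-5: ill-formed.
(f) sonority 5-5-3-1: well-formed.

5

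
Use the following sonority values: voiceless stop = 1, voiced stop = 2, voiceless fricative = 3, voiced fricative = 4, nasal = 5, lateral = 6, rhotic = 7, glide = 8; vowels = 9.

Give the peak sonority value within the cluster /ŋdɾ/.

/ŋ/: nasal = 5.
/d/: voiced stop = 2.
/ɾ/: rhotic = 7.
The maximum is 7.

7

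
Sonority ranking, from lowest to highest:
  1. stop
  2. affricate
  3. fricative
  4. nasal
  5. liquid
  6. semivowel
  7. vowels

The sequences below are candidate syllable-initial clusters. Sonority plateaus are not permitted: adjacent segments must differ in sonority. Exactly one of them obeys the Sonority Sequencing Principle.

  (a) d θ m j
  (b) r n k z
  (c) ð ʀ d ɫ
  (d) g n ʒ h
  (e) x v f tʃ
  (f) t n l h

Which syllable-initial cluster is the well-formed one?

a

(a) d θ m j: profile 1-3-4-6 — obeys.
(b) r n k z: profile 5-4-1-3 — violates.
(c) ð ʀ d ɫ: profile 3-5-1-5 — violates.
(d) g n ʒ h: profile 1-4-3-3 — violates.
(e) x v f tʃ: profile 3-3-3-2 — violates.
(f) t n l h: profile 1-4-5-3 — violates.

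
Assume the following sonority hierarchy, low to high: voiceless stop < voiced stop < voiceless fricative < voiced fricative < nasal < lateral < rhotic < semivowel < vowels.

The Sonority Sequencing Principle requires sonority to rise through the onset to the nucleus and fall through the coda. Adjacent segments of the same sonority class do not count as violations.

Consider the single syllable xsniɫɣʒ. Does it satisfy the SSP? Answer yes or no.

yes

Onset: /x/ is a voiceless fricative (sonority 3), /s/ is a voiceless fricative (sonority 3), /n/ is a nasal (sonority 5); then the nucleus /i/ (sonority 9).
Onset profile 3-3-5-9 — rises to the nucleus.
Coda: /ɫ/ is a lateral (sonority 6), /ɣ/ is a voiced fricative (sonority 4), /ʒ/ is a voiced fricative (sonority 4).
Coda profile 9-6-4-4 — falls from the nucleus.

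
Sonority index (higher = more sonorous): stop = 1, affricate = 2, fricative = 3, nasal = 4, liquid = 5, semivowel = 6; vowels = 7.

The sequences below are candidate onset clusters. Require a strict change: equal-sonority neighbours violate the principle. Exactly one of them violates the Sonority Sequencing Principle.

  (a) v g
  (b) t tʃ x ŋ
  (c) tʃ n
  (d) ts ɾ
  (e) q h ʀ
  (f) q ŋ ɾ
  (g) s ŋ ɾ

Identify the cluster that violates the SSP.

(a) v g: profile 3-1 — violates.
(b) t tʃ x ŋ: profile 1-2-3-4 — obeys.
(c) tʃ n: profile 2-4 — obeys.
(d) ts ɾ: profile 2-5 — obeys.
(e) q h ʀ: profile 1-3-5 — obeys.
(f) q ŋ ɾ: profile 1-4-5 — obeys.
(g) s ŋ ɾ: profile 3-4-5 — obeys.

a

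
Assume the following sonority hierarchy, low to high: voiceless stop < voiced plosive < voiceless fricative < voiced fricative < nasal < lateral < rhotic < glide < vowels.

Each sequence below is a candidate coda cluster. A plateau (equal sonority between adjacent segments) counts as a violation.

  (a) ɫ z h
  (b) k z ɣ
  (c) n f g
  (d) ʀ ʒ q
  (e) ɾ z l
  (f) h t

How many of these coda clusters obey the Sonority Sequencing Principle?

(a) ɫ z h: profile 6-4-3 — obeys.
(b) k z ɣ: profile 1-4-4 — violates.
(c) n f g: profile 5-3-2 — obeys.
(d) ʀ ʒ q: profile 7-4-1 — obeys.
(e) ɾ z l: profile 7-4-6 — violates.
(f) h t: profile 3-1 — obeys.

4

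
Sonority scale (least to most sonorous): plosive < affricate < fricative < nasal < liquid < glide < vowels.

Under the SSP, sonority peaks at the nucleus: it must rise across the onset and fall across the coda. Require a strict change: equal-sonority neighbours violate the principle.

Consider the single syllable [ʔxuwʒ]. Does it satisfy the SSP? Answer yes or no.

Onset: /ʔ/ is a plosive (sonority 1), /x/ is a fricative (sonority 3); then the nucleus /u/ (sonority 7).
Onset profile 1-3-7 — rises to the nucleus.
Coda: /w/ is a glide (sonority 6), /ʒ/ is a fricative (sonority 3).
Coda profile 7-6-3 — falls from the nucleus.

yes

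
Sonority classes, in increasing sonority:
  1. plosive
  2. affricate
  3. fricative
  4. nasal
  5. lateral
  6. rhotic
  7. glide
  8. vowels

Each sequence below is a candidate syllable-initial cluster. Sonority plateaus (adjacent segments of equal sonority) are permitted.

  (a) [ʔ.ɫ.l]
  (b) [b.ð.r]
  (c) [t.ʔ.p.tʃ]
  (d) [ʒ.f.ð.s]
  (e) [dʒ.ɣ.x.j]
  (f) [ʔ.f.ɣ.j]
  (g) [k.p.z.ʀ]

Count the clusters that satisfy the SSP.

7

(a) [ʔ.ɫ.l]: profile 1-5-5 — obeys.
(b) [b.ð.r]: profile 1-3-6 — obeys.
(c) [t.ʔ.p.tʃ]: profile 1-1-1-2 — obeys.
(d) [ʒ.f.ð.s]: profile 3-3-3-3 — obeys.
(e) [dʒ.ɣ.x.j]: profile 2-3-3-7 — obeys.
(f) [ʔ.f.ɣ.j]: profile 1-3-3-7 — obeys.
(g) [k.p.z.ʀ]: profile 1-1-3-6 — obeys.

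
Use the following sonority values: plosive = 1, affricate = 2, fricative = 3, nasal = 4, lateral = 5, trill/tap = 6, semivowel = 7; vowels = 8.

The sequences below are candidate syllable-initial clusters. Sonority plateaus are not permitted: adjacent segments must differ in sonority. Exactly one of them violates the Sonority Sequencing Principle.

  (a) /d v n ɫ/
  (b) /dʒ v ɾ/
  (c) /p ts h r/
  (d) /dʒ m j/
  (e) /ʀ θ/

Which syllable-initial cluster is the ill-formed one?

(a) sonority 1-3-4-5: well-formed.
(b) sonority 2-3-6: well-formed.
(c) sonority 1-2-3-6: well-formed.
(d) sonority 2-4-7: well-formed.
(e) sonority 6-3: ill-formed.

e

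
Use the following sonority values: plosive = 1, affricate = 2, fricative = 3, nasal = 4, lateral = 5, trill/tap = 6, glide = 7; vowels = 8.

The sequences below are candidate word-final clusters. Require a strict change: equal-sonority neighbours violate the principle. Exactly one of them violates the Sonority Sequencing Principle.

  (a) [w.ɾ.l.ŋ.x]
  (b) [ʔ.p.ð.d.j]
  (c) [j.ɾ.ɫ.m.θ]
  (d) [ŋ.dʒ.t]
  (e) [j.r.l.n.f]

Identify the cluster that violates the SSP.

(a) 7-6-5-4-3 → obeys
(b) 1-1-3-1-7 → violates
(c) 7-6-5-4-3 → obeys
(d) 4-2-1 → obeys
(e) 7-6-5-4-3 → obeys

b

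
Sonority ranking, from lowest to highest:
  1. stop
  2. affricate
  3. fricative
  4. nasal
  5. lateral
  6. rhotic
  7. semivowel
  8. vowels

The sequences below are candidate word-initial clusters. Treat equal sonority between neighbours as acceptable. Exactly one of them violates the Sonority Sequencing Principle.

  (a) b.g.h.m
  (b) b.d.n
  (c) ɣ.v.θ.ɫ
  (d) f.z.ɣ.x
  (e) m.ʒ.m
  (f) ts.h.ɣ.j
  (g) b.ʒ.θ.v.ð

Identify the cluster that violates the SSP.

e

(a) b.g.h.m: profile 1-1-3-4 — obeys.
(b) b.d.n: profile 1-1-4 — obeys.
(c) ɣ.v.θ.ɫ: profile 3-3-3-5 — obeys.
(d) f.z.ɣ.x: profile 3-3-3-3 — obeys.
(e) m.ʒ.m: profile 4-3-4 — violates.
(f) ts.h.ɣ.j: profile 2-3-3-7 — obeys.
(g) b.ʒ.θ.v.ð: profile 1-3-3-3-3 — obeys.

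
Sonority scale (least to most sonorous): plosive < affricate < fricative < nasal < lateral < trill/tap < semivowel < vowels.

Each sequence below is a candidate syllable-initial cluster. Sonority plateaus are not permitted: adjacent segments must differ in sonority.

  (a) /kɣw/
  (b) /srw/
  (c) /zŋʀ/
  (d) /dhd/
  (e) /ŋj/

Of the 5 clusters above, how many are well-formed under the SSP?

4

(a) sonority 1-3-7: well-formed.
(b) sonority 3-6-7: well-formed.
(c) sonority 3-4-6: well-formed.
(d) sonority 1-3-1: ill-formed.
(e) sonority 4-7: well-formed.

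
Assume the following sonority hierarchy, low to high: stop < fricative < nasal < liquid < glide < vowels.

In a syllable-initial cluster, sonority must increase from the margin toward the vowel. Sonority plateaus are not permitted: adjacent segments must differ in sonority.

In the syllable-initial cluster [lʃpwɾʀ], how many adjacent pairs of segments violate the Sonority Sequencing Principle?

/l/: liquid = 4.
/ʃ/: fricative = 2.
/p/: stop = 1.
/w/: glide = 5.
/ɾ/: liquid = 4.
/ʀ/: liquid = 4.
/l/→/ʃ/: 4→2 (does not rise) — violation.
/ʃ/→/p/: 2→1 (does not rise) — violation.
/p/→/w/: 1→5 (rises) — ok.
/w/→/ɾ/: 5→4 (does not rise) — violation.
/ɾ/→/ʀ/: 4→4 (plateau) — violation.

4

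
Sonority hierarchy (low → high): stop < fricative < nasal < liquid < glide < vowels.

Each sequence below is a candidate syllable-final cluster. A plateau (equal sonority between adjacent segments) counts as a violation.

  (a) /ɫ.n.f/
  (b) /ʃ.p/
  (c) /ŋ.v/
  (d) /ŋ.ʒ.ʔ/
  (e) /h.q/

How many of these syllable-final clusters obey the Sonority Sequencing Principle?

5

(a) sonority 4-3-2: well-formed.
(b) sonority 2-1: well-formed.
(c) sonority 3-2: well-formed.
(d) sonority 3-2-1: well-formed.
(e) sonority 2-1: well-formed.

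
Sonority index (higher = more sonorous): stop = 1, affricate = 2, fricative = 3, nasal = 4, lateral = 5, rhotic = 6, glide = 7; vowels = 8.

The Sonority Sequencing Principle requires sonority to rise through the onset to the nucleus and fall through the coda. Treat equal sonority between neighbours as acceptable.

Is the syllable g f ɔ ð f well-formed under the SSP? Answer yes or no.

yes

Onset: /g/ is a stop (sonority 1), /f/ is a fricative (sonority 3); then the nucleus /ɔ/ (sonority 8).
Onset profile 1-3-8 — rises to the nucleus.
Coda: /ð/ is a fricative (sonority 3), /f/ is a fricative (sonority 3).
Coda profile 8-3-3 — falls from the nucleus.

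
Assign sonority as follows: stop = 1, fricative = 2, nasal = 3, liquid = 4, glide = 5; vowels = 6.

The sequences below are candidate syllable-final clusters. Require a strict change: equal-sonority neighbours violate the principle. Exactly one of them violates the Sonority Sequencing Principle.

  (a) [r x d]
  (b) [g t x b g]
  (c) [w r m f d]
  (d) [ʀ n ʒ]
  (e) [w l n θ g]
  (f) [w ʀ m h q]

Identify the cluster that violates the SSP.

(a) 4-2-1 → obeys
(b) 1-1-2-1-1 → violates
(c) 5-4-3-2-1 → obeys
(d) 4-3-2 → obeys
(e) 5-4-3-2-1 → obeys
(f) 5-4-3-2-1 → obeys

b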